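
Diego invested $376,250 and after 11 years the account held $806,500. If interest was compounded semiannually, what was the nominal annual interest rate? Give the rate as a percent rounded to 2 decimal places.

7.05%

The 22-period growth factor is 806,500/376,250 = 2.14352.
r/2 = 2.14352^(1/22) − 1 ≈ 0.0352644, so r ≈ 2·0.0352644 = 7.05287%.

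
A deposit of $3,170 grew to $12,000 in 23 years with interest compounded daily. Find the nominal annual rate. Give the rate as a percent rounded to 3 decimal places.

5.788%

(1 + r/365)^8395 = 12,000/3,170 = 3.78549.
1 + r/365 = 3.78549^(1/8395) ≈ 1.000159, so r/365 ≈ 0.00015858.
r ≈ 365·0.00015858 = 5.78818%.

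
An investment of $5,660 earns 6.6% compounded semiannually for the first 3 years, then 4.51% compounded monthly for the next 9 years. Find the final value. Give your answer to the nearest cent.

$10,312.60

Phase 1: 5,660·(1 + 0.033)^6 ≈ 6,877.3062.
Phase 2: 6,877.3062·(1 + 0.0451/12)^108 ≈ 10,312.5973.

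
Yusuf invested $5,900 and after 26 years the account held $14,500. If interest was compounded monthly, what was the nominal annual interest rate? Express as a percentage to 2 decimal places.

The 312-period growth factor is 14,500/5,900 = 2.45763.
r/12 = 2.45763^(1/312) − 1 ≈ 0.0028862, so r ≈ 12·0.0028862 = 3.46344%.

3.46%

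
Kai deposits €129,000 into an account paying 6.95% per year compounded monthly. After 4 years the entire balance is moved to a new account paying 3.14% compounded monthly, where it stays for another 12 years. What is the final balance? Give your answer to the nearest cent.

Phase 1: 129,000·(1 + 0.0695/12)^48 ≈ 170,206.1684.
Phase 2: 170,206.1684·(1 + 0.0314/12)^144 ≈ 247,972.6198.

€247,972.62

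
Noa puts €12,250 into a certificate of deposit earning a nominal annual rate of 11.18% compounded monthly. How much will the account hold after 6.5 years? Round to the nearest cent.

€25,250.90

Growth factor = (1 + 0.1118/12)^78 ≈ 2.0612975626.
A ≈ 12,250 × 2.0612975626 ≈ 25,250.8951.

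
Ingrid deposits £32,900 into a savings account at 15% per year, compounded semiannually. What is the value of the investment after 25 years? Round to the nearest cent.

£1,223,542.64

Periodic rate = 15%/2 = 0.075; periods = 2·25 = 50.
A = 32,900·(1 + 0.075)^50 ≈ 32,900·37.18974603201 ≈ 1,223,542.6445.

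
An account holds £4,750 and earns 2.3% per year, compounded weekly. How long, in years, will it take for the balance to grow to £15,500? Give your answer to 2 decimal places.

51.43 years

We need (1 + 0.000442308)^(52t) = 3.2632, so 52t = ln 3.2632 / ln 1.000442 ≈ 2674.5114.
t ≈ 2674.5114/52 = 51.4329 years.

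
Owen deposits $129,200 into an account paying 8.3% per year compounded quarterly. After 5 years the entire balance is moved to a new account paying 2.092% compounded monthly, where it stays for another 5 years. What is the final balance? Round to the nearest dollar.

Phase 1: 129,200·(1 + 0.02075)^20 ≈ 194,827.5125.
Phase 2: 194,827.5125·(1 + 0.02092/12)^60 ≈ 216,290.7452.

$216,291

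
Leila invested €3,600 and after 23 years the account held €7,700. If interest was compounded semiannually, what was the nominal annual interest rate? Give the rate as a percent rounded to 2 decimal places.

The 46-period growth factor is 7,700/3,600 = 2.13889.
r/2 = 2.13889^(1/46) − 1 ≈ 0.0166653, so r ≈ 2·0.0166653 = 3.33306%.

3.33%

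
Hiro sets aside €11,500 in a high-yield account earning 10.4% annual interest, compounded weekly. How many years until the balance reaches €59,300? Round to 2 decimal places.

(1 + 0.002)^(52t) = 59,300/11,500 = 5.1565.
52t·ln(1 + 0.002) = ln(5.1565); 52t = 1.6403/0.001998 ≈ 820.9510.
t ≈ 15.7875 years.

15.79 years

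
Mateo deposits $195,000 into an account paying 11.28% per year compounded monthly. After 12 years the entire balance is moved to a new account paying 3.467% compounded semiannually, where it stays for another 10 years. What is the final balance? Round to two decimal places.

After 12 years at 11.28%: 195,000 × 3.846938622718 ≈ 750,153.0314.
Then 10 years at 3.467%: 750,153.0314 × 1.410196787783 ≈ 1,057,863.3953.

$1,057,863.40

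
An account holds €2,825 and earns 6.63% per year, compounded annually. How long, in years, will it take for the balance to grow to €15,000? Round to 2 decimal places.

26.01 years

(1 + 0.0663)^t = 15,000/2,825 = 5.3097.
t·ln(1 + 0.0663) = ln(5.3097); t = 1.6695/0.0641947 ≈ 26.0075.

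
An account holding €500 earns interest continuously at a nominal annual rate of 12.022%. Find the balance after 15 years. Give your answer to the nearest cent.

A = P·e^(rt) = 500·e^(0.12022·15) = 500·e^1.8033.
e^1.8033 ≈ 6.069644278, so A ≈ 3,034.8221.

€3,034.82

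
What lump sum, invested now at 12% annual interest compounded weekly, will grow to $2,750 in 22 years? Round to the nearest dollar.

Periodic rate = 12%/52 = 0.00230769; 1144 periods.
P = 2,750/(1 + 0.12/52)^1144 ≈ 2,750/13.97064754 ≈ 196.8413.

$197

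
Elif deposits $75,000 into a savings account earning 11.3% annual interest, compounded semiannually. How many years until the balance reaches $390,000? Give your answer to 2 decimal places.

We need (1 + 0.0565)^(2t) = 5.2, so 2t = ln 5.2 / ln 1.0565 ≈ 29.9966.
t ≈ 29.9966/2 = 14.9983 years.

15.00 years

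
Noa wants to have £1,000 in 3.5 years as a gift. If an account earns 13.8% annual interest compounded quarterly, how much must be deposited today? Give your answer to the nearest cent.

£621.98

Periodic rate = 13.8%/4 = 0.0345; 14 periods.
P = 1,000/(1 + 0.0345)^14 ≈ 1,000/1.60778114 ≈ 621.9752.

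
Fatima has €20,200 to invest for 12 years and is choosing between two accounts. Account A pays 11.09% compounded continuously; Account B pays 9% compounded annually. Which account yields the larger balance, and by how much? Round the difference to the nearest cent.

Account A, by €19,622.37

A: e^(0.1109·12) = e^1.3308 ≈ 3.7840694325, so 20,200 × 3.7840694325 ≈ 76,438.2025.
B: (1 + 0.09)^12 ≈ 2.8126647818, so 20,200 × 2.8126647818 ≈ 56,815.8286.
Difference ≈ 19,622.3739 in favor of A.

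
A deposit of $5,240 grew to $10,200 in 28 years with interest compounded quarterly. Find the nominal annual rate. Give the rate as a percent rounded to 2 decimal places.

2.39%

The 112-period growth factor is 10,200/5,240 = 1.94656.
r/4 = 1.94656^(1/112) − 1 ≈ 0.00596474, so r ≈ 4·0.00596474 = 2.38590%.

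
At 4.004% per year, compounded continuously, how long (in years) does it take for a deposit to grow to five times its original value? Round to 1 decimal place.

e^(0.04004t) = 5, so 0.04004t = ln 5 ≈ 1.6094.
t ≈ 1.6094/0.04004 ≈ 40.1958.

40.2 years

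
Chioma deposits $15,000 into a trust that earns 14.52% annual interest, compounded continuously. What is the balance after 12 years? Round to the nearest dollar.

A = P·e^(rt) = 15,000·e^(0.1452·12) = 15,000·e^1.7424.
e^1.7424 ≈ 5.7110334684, so A ≈ 85,665.5020.

$85,666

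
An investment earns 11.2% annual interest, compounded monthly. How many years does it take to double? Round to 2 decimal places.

(1 + 0.00933333)^(12t) = 2.
12t = ln 2 / ln(1 + 0.00933333) ≈ 0.69315/0.00929005 ≈ 74.6118.
t ≈ 6.2177.

6.22 years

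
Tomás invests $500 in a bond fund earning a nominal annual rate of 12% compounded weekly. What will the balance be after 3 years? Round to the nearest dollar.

$716

Periodic rate = 12%/52 = 0.00230769; periods = 52·3 = 156.
A = 500·(1 + 0.12/52)^156 ≈ 500·1.43273507 ≈ 716.3675.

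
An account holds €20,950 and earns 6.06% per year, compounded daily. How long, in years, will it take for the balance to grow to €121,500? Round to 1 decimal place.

29.0 years

We need (1 + 0.000166027)^(365t) = 5.7995, so 365t = ln 5.7995 / ln 1.000166 ≈ 10588.1412.
t ≈ 10588.1412/365 = 29.0086 years.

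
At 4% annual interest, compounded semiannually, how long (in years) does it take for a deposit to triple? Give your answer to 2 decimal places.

27.74 years

(1 + 0.02)^(2t) = 3.
2t = ln 3 / ln(1 + 0.02) ≈ 1.0986/0.0198026 ≈ 55.4781.
t ≈ 27.7391.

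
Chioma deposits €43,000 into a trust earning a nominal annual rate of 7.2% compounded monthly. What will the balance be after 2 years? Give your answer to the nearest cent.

€49,638.65

Periodic rate = 7.2%/12 = 0.006; periods = 12·2 = 24.
A = 43,000·(1 + 0.006)^24 ≈ 43,000·1.1543872922 ≈ 49,638.6536.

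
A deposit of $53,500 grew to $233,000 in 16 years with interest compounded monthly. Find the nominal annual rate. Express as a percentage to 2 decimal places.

9.23%

The 192-period growth factor is 233,000/53,500 = 4.35514.
r/12 = 4.35514^(1/192) − 1 ≈ 0.00769276, so r ≈ 12·0.00769276 = 9.23131%.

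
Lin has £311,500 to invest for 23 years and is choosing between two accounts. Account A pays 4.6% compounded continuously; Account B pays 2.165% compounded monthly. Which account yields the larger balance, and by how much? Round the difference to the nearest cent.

Account A, by £385,013.12

A: e^(0.046·23) = e^1.058 ≈ 2.88060401618, so 311,500 × 2.88060401618 ≈ 897,308.1510.
B: (1 + 0.02165/12)^276 ≈ 1.64460683102, so 311,500 × 1.64460683102 ≈ 512,295.0279.
Difference ≈ 385,013.1232 in favor of A.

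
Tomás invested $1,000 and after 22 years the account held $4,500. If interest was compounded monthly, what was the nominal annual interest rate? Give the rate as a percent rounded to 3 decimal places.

The 264-period growth factor is 4,500/1,000 = 4.5.
r/12 = 4.5^(1/264) − 1 ≈ 0.00571352, so r ≈ 12·0.00571352 = 6.85623%.

6.856%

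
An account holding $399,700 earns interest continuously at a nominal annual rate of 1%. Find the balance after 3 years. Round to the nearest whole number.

A = P·e^(rt) = 399,700·e^(0.01·3) = 399,700·e^0.03.
e^0.03 ≈ 1.03045453395, so A ≈ 411,872.6772.

$411,873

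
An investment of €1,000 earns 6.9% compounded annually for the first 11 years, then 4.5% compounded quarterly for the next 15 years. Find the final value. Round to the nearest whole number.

After 11 years at 6.9%: 1,000 × 2.08331412 ≈ 2,083.3141.
Then 15 years at 4.5%: 2,083.3141 × 1.956645179 ≈ 4,076.3065.

€4,076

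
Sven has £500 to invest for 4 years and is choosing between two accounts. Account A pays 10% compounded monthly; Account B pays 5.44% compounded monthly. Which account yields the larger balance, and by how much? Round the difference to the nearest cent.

A: (1 + 0.1/12)^48 ≈ 1.4893541, so 500 × 1.4893541 ≈ 744.6770.
B: (1 + 0.0544/12)^48 ≈ 1.2424786, so 500 × 1.2424786 ≈ 621.2393.
Difference ≈ 123.4377 in favor of A.

Account A, by £123.44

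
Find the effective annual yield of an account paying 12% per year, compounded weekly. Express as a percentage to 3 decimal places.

One year is 52 periods at 0.00230769 each: (1 + 0.00230769)^52 ≈ 1.127341.
EAR = 1.127341 − 1 ≈ 12.73410%.

12.734%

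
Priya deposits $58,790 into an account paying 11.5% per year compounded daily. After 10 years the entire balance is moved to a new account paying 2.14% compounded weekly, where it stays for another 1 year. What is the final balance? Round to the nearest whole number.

$189,651

Phase 1: 58,790·(1 + 0.115/365)^3650 ≈ 185,636.5344.
Phase 2: 185,636.5344·(1 + 0.0214/52)^52 ≈ 189,651.1333.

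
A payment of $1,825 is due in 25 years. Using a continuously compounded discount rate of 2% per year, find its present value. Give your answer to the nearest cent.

$1,106.92

P = A·e^(−rt) = 1,825·e^(−0.5).
e^(−0.5) ≈ 0.6065306597, so P ≈ 1,106.9185.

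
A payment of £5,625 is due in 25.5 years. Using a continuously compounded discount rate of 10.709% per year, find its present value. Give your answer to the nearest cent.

P = A·e^(−rt) = 5,625·e^(−2.730795).
e^(−2.730795) ≈ 0.06516746094, so P ≈ 366.5670.

£366.57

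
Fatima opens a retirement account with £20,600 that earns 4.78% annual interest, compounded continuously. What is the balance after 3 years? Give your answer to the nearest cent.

A = P·e^(rt) = 20,600·e^(0.0478·3) = 20,600·e^0.1434.
e^0.1434 ≈ 1.1541913859, so A ≈ 23,776.3425.

£23,776.34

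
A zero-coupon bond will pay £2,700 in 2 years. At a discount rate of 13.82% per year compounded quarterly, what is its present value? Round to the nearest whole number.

£2,058

Growth factor = (1 + 0.03455)^8 ≈ 1.312235795.
P = 2,700/1.312235795 ≈ 2,057.5570.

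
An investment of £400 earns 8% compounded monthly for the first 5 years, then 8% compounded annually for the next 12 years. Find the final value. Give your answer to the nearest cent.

Phase 1: 400·(1 + 0.08/12)^60 ≈ 595.9383.
Phase 2: 595.9383·(1 + 0.08)^12 ≈ 1,500.6740.

£1,500.67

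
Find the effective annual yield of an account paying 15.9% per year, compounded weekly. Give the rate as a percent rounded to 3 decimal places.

EAR = (1 + 15.9%/52)^52 − 1 = (1 + 0.00305769)^52 − 1.
(1 + 0.00305769)^52 ≈ 1.172054, so EAR ≈ 17.20536%.

17.205%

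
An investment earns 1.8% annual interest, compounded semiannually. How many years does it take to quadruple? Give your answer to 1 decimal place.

(1 + 0.009)^(2t) = 4.
2t = ln 4 / ln(1 + 0.009) ≈ 1.3863/0.00895974 ≈ 154.7248.
t ≈ 77.3624.

77.4 years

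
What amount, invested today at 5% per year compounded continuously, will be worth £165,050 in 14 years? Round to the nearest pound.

P = A·e^(−rt) = 165,050·e^(−0.7).
e^(−0.7) ≈ 0.496585303791, so P ≈ 81,961.4044.

£81,961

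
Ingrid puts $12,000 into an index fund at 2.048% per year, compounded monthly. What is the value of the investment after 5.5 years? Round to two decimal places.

Growth factor = (1 + 0.02048/12)^66 ≈ 1.1191214857.
A ≈ 12,000 × 1.1191214857 ≈ 13,429.4578.

$13,429.46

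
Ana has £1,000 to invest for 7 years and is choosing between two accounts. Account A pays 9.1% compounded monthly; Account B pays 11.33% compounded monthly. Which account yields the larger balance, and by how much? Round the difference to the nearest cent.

Account B, by £315.77

A: (1 + 0.091/12)^84 ≈ 1.886261542, so 1,000 × 1.886261542 ≈ 1,886.2615.
B: (1 + 0.1133/12)^84 ≈ 2.202029221, so 1,000 × 2.202029221 ≈ 2,202.0292.
Difference ≈ 315.7677 in favor of B.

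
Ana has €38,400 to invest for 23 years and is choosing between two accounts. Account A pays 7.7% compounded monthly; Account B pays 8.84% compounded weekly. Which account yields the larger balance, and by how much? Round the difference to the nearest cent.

Account B, by €68,418.97

A: (1 + 0.077/12)^276 ≈ 5.84357186997, so 38,400 × 5.84357186997 ≈ 224,393.1598.
B: (1 + 0.0017)^1196 ≈ 7.62531578571, so 38,400 × 7.62531578571 ≈ 292,812.1262.
Difference ≈ 68,418.9664 in favor of B.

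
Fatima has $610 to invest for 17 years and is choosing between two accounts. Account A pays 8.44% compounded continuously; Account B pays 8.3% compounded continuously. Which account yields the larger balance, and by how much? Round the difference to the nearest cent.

A: e^(0.0844·17) = e^1.4348 ≈ 4.198805164, so 610 × 4.198805164 ≈ 2,561.2711.
B: e^(0.083·17) = e^1.411 ≈ 4.100053408, so 610 × 4.100053408 ≈ 2,501.0326.
Difference ≈ 60.2386 in favor of A.

Account A, by $60.24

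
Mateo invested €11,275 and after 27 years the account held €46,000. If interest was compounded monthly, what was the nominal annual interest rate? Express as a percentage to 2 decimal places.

(1 + r/12)^324 = 46,000/11,275 = 4.07982.
1 + r/12 = 4.07982^(1/324) ≈ 1.004349, so r/12 ≈ 0.0043491.
r ≈ 12·0.0043491 = 5.21892%.

5.22%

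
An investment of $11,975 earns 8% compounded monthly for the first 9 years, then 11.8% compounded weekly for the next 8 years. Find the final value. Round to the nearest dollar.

$63,014

After 9 years at 8%: 11,975 × 2.0495302358 ≈ 24,543.1246.
Then 8 years at 11.8%: 24,543.1246 × 2.5674945514 ≈ 63,014.3386.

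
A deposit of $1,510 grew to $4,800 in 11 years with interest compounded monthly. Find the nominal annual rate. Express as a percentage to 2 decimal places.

The 132-period growth factor is 4,800/1,510 = 3.17881.
r/12 = 3.17881^(1/132) − 1 ≈ 0.0087999, so r ≈ 12·0.0087999 = 10.55989%.

10.56%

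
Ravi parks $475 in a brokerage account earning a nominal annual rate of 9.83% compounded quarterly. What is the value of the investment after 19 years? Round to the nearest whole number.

$3,006

Growth factor = (1 + 0.024575)^76 ≈ 6.328858113.
A ≈ 475 × 6.328858113 ≈ 3,006.2076.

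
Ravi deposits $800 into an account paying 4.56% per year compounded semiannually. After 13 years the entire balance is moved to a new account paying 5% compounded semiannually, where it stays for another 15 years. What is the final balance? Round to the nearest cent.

$3,015.54

After 13 years at 4.56%: 800 × 1.797043969 ≈ 1,437.6352.
Then 15 years at 5%: 1,437.6352 × 2.097567579 ≈ 3,015.5369.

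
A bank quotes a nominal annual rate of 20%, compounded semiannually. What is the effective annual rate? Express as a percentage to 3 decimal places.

EAR = (1 + 20%/2)^2 − 1 = (1 + 0.1)^2 − 1.
(1 + 0.1)^2 ≈ 1.21, so EAR ≈ 21.00000%.

21.000%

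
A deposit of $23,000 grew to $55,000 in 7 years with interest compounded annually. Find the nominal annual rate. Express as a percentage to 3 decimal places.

13.264%

(1 + r)^7 = 55,000/23,000 = 2.3913.
1 + r = 2.3913^(1/7) ≈ 1.132637, so r ≈ 0.132637.
r ≈ 13.26369%.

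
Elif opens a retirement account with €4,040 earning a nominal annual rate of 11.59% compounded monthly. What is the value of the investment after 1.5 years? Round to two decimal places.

€4,803.10

Periodic rate = 11.59%/12 = 0.00965833; periods = 12·1.5 = 18.
A = 4,040·(1 + 0.1159/12)^18 ≈ 4,040·1.188884909 ≈ 4,803.0950.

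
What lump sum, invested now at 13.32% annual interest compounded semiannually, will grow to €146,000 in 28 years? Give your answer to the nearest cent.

€3,946.98

Periodic rate = 13.32%/2 = 0.0666; 56 periods.
P = 146,000/(1 + 0.0666)^56 ≈ 146,000/36.9903502407 ≈ 3,946.9753.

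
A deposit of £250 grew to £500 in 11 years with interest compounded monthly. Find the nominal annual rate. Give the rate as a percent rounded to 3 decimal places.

6.318%

The 132-period growth factor is 500/250 = 2.
r/12 = 2^(1/132) − 1 ≈ 0.00526493, so r ≈ 12·0.00526493 = 6.31791%.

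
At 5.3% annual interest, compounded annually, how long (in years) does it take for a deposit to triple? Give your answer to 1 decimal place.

21.3 years

(1 + 0.053)^t = 3.
t = ln 3 / ln(1 + 0.053) ≈ 1.0986/0.0516432 ≈ 21.2731.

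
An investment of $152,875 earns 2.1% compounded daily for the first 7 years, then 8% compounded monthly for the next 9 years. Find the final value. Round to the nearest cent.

$362,936.17

Phase 1: 152,875·(1 + 0.021/365)^2555 ≈ 177,082.6133.
Phase 2: 177,082.6133·(1 + 0.08/12)^108 ≈ 362,936.1702.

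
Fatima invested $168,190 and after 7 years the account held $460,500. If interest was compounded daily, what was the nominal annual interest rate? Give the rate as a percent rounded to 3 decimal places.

14.392%

The 2555-period growth factor is 460,500/168,190 = 2.73797.
r/365 = 2.73797^(1/2555) − 1 ≈ 0.000394292, so r ≈ 365·0.000394292 = 14.39167%.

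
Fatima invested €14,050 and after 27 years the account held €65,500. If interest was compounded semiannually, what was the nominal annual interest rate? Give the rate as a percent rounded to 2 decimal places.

5.78%

(1 + r/2)^54 = 65,500/14,050 = 4.66192.
1 + r/2 = 4.66192^(1/54) ≈ 1.028918, so r/2 ≈ 0.0289182.
r ≈ 2·0.0289182 = 5.78363%.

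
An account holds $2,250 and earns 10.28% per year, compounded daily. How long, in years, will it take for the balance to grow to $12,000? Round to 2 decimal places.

We need (1 + 0.000281644)^(365t) = 5.3333, so 365t = ln 5.3333 / ln 1.000282 ≈ 5944.4303.
t ≈ 5944.4303/365 = 16.2861 years.

16.29 years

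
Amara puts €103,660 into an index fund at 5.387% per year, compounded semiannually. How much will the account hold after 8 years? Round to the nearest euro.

€158,598

Periodic rate = 5.387%/2 = 0.026935; periods = 2·8 = 16.
A = 103,660·(1 + 0.026935)^16 ≈ 103,660·1.52998541835 ≈ 158,598.2885.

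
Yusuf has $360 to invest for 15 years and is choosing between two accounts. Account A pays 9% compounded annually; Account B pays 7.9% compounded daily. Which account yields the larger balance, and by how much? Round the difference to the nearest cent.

Account A, by $134.00

Account A growth factor: (1 + 0.09)^15 ≈ 3.64248246; balance ≈ 1,311.2937.
Account B growth factor: (1 + 0.079/365)^5475 ≈ 3.270267477; balance ≈ 1,177.2963.
Account A is larger by 133.9974.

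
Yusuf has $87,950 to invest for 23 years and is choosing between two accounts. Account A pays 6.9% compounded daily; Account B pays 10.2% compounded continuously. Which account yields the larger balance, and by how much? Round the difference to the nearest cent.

A: (1 + 0.069/365)^8395 ≈ 4.88832649471, so 87,950 × 4.88832649471 ≈ 429,928.3152.
B: e^(0.102·23) = e^2.346 ≈ 10.4437112187, so 87,950 × 10.4437112187 ≈ 918,524.4017.
Difference ≈ 488,596.0865 in favor of B.

Account B, by $488,596.09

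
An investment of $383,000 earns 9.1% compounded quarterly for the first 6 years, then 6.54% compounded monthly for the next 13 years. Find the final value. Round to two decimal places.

Phase 1: 383,000·(1 + 0.02275)^24 ≈ 657,152.9927.
Phase 2: 657,152.9927·(1 + 0.00545)^156 ≈ 1,534,267.6504.

$1,534,267.65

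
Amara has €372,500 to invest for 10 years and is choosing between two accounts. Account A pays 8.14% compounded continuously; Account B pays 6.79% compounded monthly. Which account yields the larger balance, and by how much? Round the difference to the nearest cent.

A: e^(0.0814·10) = e^0.814 ≈ 2.25691762589, so 372,500 × 2.25691762589 ≈ 840,701.8156.
B: (1 + 0.0679/12)^120 ≈ 1.96813464148, so 372,500 × 1.96813464148 ≈ 733,130.1540.
Difference ≈ 107,571.6617 in favor of A.

Account A, by €107,571.66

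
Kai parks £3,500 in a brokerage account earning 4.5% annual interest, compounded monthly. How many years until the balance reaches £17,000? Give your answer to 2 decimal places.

35.19 years

We need (1 + 0.00375)^(12t) = 4.8571, so 12t = ln 4.8571 / ln 1.00375 ≈ 422.2432.
t ≈ 422.2432/12 = 35.1869 years.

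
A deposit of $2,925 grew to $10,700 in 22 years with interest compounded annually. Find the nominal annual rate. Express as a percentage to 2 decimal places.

The 22-period growth factor is 10,700/2,925 = 3.65812.
r = 3.65812^(1/22) − 1 ≈ 0.0607246, i.e. 6.07246%.

6.07%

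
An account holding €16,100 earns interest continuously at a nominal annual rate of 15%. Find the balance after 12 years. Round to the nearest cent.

€97,399.32

A = P·e^(rt) = 16,100·e^(0.15·12) = 16,100·e^1.8.
e^1.8 ≈ 6.0496474644, so A ≈ 97,399.3242.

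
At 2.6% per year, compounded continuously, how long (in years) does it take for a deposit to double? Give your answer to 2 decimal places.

e^(0.026t) = 2, so 0.026t = ln 2 ≈ 0.69315.
t ≈ 0.69315/0.026 ≈ 26.6595.

26.66 years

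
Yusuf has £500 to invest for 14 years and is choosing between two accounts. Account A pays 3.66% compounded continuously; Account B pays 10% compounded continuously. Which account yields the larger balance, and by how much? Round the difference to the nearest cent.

Account B, by £1,192.95

A: e^(0.0366·14) = e^0.5124 ≈ 1.66929269, so 500 × 1.66929269 ≈ 834.6463.
B: e^(0.1·14) = e^1.4 ≈ 4.055199967, so 500 × 4.055199967 ≈ 2,027.6000.
Difference ≈ 1,192.9536 in favor of B.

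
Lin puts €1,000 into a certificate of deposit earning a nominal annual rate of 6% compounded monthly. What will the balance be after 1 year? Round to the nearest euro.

Periodic rate = 6%/12 = 0.005; periods = 12·1 = 12.
A = 1,000·(1 + 0.005)^12 ≈ 1,000·1.061677812 ≈ 1,061.6778.

€1,062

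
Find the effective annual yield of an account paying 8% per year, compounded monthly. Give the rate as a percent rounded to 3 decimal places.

One year is 12 periods at 0.00666667 each: (1 + 0.00666667)^12 ≈ 1.083.
EAR = 1.083 − 1 ≈ 8.29995%.

8.300%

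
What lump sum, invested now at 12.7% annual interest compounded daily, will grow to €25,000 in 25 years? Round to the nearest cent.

€1,045.43

Growth factor = (1 + 0.127/365)^9125 ≈ 23.913610291.
P = 25,000/23.913610291 ≈ 1,045.4298.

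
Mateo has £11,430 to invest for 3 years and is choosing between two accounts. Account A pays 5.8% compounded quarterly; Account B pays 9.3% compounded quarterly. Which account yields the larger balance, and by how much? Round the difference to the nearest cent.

A: (1 + 0.0145)^12 ≈ 1.1885695954, so 11,430 × 1.1885695954 ≈ 13,585.3505.
B: (1 + 0.02325)^12 ≈ 1.3175922747, so 11,430 × 1.3175922747 ≈ 15,060.0797.
Difference ≈ 1,474.7292 in favor of B.

Account B, by £1,474.73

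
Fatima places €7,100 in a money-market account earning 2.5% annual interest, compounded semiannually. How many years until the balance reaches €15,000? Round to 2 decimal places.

(1 + 0.0125)^(2t) = 15,000/7,100 = 2.1127.
2t·ln(1 + 0.0125) = ln(2.1127); 2t = 0.74796/0.0124225 ≈ 60.2096.
t ≈ 30.1048 years.

30.10 years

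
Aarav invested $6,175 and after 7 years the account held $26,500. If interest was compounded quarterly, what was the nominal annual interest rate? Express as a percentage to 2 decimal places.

(1 + r/4)^28 = 26,500/6,175 = 4.2915.
1 + r/4 = 4.2915^(1/28) ≈ 1.0534, so r/4 ≈ 0.0533997.
r ≈ 4·0.0533997 = 21.35987%.

21.36%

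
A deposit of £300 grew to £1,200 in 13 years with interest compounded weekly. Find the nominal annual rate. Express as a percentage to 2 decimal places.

(1 + r/52)^676 = 1,200/300 = 4.
1 + r/52 = 4^(1/676) ≈ 1.002053, so r/52 ≈ 0.00205284.
r ≈ 52·0.00205284 = 10.67474%.

10.67%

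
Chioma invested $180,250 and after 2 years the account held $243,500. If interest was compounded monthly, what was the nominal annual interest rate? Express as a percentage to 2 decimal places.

15.13%

(1 + r/12)^24 = 243,500/180,250 = 1.3509.
1 + r/12 = 1.3509^(1/24) ≈ 1.012611, so r/12 ≈ 0.012611.
r ≈ 12·0.012611 = 15.13324%.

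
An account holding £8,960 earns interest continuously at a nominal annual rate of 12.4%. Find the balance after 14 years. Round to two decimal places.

£50,844.41

A = P·e^(rt) = 8,960·e^(0.124·14) = 8,960·e^1.736.
e^1.736 ≈ 5.674599567, so A ≈ 50,844.4121.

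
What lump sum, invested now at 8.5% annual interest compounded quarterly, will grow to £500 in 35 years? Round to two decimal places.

£26.33

Periodic rate = 8.5%/4 = 0.02125; 140 periods.
P = 500/(1 + 0.02125)^140 ≈ 500/18.9884596 ≈ 26.3318.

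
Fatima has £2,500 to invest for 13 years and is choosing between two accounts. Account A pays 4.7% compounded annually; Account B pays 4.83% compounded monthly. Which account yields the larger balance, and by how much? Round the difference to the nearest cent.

Account A growth factor: (1 + 0.047)^13 ≈ 1.816798915; balance ≈ 4,541.9973.
Account B growth factor: (1 + 0.004025)^156 ≈ 1.871311893; balance ≈ 4,678.2797.
Account B is larger by 136.2824.

Account B, by £136.28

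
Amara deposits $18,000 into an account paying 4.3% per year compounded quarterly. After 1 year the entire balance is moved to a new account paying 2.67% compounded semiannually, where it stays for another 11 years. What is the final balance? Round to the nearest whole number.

Phase 1: 18,000·(1 + 0.01075)^4 ≈ 18,786.5704.
Phase 2: 18,786.5704·(1 + 0.01335)^22 ≈ 25,151.0364.

$25,151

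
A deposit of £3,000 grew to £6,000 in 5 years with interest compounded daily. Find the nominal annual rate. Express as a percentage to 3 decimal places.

The 1825-period growth factor is 6,000/3,000 = 2.
r/365 = 2^(1/1825) − 1 ≈ 0.000379879, so r ≈ 365·0.000379879 = 13.86558%.

13.866%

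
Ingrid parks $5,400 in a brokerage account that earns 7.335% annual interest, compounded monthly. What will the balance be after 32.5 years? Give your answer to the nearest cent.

Periodic rate = 7.335%/12 = 0.0061125; periods = 12·32.5 = 390.
A = 5,400·(1 + 0.0061125)^390 ≈ 5,400·10.768431407 ≈ 58,149.5296.

$58,149.53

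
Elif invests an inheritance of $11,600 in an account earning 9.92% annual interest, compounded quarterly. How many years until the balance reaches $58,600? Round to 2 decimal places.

We need (1 + 0.0248)^(4t) = 5.0517, so 4t = ln 5.0517 / ln 1.0248 ≈ 66.1182.
t ≈ 66.1182/4 = 16.5296 years.

16.53 years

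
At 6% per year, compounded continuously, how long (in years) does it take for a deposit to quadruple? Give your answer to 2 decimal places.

e^(0.06t) = 4, so 0.06t = ln 4 ≈ 1.3863.
t ≈ 1.3863/0.06 ≈ 23.1049.

23.10 years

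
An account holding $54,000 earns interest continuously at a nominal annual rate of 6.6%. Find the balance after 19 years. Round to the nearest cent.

A = P·e^(rt) = 54,000·e^(0.066·19) = 54,000·e^1.254.
e^1.254 ≈ 3.5043322893, so A ≈ 189,233.9436.

$189,233.94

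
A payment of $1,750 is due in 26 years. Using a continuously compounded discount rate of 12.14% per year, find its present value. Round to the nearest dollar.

P = A·e^(−rt) = 1,750·e^(−3.1564).
e^(−3.1564) ≈ 0.042578749, so P ≈ 74.5128.

$75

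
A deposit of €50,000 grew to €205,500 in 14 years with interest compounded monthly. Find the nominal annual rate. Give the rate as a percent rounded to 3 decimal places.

(1 + r/12)^168 = 205,500/50,000 = 4.11.
1 + r/12 = 4.11^(1/168) ≈ 1.008449, so r/12 ≈ 0.00844872.
r ≈ 12·0.00844872 = 10.13847%.

10.138%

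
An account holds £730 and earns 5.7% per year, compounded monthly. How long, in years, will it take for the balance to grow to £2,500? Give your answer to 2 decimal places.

21.65 years

We need (1 + 0.00475)^(12t) = 3.4247, so 12t = ln 3.4247 / ln 1.00475 ≈ 259.7732.
t ≈ 259.7732/12 = 21.6478 years.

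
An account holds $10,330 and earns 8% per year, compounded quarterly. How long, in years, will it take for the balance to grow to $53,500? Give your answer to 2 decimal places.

20.76 years

(1 + 0.02)^(4t) = 53,500/10,330 = 5.1791.
4t·ln(1 + 0.02) = ln(5.1791); 4t = 1.6446/0.0198026 ≈ 83.0511.
t ≈ 20.7628 years.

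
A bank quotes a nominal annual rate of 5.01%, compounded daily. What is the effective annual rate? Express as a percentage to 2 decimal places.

One year is 365 periods at 0.00013726 each: (1 + 0.00013726)^365 ≈ 1.051373.
EAR = 1.051373 − 1 ≈ 5.13726%.

5.14%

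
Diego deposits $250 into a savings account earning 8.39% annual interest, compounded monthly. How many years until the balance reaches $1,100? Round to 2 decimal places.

We need (1 + 0.00699167)^(12t) = 4.4, so 12t = ln 4.4 / ln 1.006992 ≈ 212.6500.
t ≈ 212.6500/12 = 17.7208 years.

17.72 years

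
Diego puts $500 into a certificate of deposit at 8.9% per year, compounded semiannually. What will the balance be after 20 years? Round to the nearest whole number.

$2,853

Periodic rate = 8.9%/2 = 0.0445; periods = 2·20 = 40.
A = 500·(1 + 0.0445)^40 ≈ 500·5.706078902 ≈ 2,853.0395.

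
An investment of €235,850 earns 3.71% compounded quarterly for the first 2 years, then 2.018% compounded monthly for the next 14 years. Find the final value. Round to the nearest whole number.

€336,749

Phase 1: 235,850·(1 + 0.009275)^8 ≈ 253,928.8273.
Phase 2: 253,928.8273·(1 + 0.02018/12)^168 ≈ 336,748.6256.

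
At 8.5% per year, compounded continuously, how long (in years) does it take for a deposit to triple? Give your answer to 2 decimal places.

e^(0.085t) = 3, so 0.085t = ln 3 ≈ 1.0986.
t ≈ 1.0986/0.085 ≈ 12.9249.

12.92 years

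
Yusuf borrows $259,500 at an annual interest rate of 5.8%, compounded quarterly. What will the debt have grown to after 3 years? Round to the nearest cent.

$308,433.81

Growth factor = (1 + 0.0145)^12 ≈ 1.18856959535.
A ≈ 259,500 × 1.18856959535 ≈ 308,433.8100.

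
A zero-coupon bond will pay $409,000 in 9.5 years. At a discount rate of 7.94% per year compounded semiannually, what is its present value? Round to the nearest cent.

Periodic rate = 7.94%/2 = 0.0397; 19 periods.
P = 409,000/(1 + 0.0397)^19 ≈ 409,000/2.0953319511 ≈ 195,195.8017.

$195,195.80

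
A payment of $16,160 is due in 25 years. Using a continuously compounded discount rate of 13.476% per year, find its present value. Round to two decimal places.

$556.29

P = A·e^(−rt) = 16,160·e^(−3.369).
e^(−3.369) ≈ 0.034424044181, so P ≈ 556.2926.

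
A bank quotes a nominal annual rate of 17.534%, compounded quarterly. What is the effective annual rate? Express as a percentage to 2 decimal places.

18.72%

One year is 4 periods at 0.043835 each: (1 + 0.043835)^4 ≈ 1.18721.
EAR = 1.18721 − 1 ≈ 18.72097%.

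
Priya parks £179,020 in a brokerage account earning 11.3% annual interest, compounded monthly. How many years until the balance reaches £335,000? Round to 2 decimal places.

5.57 years

(1 + 0.00941667)^(12t) = 335,000/179,020 = 1.8713.
12t·ln(1 + 0.00941667) = ln(1.8713); 12t = 0.62663/0.00937261 ≈ 66.8579.
t ≈ 5.5715 years.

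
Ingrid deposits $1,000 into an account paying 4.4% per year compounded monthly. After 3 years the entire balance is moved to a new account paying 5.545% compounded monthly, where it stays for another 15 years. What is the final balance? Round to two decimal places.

$2,615.86

After 3 years at 4.4%: 1,000 × 1.140832877 ≈ 1,140.8329.
Then 15 years at 5.545%: 1,140.8329 × 2.292938563 ≈ 2,615.8597.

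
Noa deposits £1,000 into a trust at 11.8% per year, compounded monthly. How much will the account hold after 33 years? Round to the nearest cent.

£48,181.69

Growth factor = (1 + 0.118/12)^396 ≈ 48.181690849.
A ≈ 1,000 × 48.181690849 ≈ 48,181.6908.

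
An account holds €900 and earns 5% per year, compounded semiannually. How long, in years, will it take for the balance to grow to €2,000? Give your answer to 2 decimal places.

(1 + 0.025)^(2t) = 2,000/900 = 2.2222.
2t·ln(1 + 0.025) = ln(2.2222); 2t = 0.79851/0.0246926 ≈ 32.3379.
t ≈ 16.1690 years.

16.17 years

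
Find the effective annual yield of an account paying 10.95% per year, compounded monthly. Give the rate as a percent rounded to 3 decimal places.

11.517%

EAR = (1 + 10.95%/12)^12 − 1 = (1 + 0.009125)^12 − 1.
(1 + 0.009125)^12 ≈ 1.115166, so EAR ≈ 11.51662%.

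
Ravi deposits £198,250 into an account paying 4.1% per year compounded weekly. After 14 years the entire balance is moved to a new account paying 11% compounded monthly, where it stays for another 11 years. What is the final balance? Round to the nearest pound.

£1,173,552

After 14 years at 4.1%: 198,250 × 1.774952798917 ≈ 351,884.3924.
Then 11 years at 11%: 351,884.3924 × 3.335050516283 ≈ 1,173,552.2245.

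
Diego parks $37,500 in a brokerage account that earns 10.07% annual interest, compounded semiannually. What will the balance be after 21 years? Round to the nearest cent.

Periodic rate = 10.07%/2 = 0.05035; periods = 2·21 = 42.
A = 37,500·(1 + 0.05035)^42 ≈ 37,500·7.87099561696 ≈ 295,162.3356.

$295,162.34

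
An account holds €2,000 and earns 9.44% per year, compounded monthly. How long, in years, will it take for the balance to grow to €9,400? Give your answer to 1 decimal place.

We need (1 + 0.00786667)^(12t) = 4.7, so 12t = ln 4.7 / ln 1.007867 ≈ 197.4968.
t ≈ 197.4968/12 = 16.4581 years.

16.5 years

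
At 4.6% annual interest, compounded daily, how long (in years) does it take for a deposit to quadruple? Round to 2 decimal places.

30.14 years

(1 + 0.000126027)^(365t) = 4.
365t = ln 4 / ln(1 + 0.000126027) ≈ 1.3863/0.000126019 ≈ 11000.6375.
t ≈ 30.1387.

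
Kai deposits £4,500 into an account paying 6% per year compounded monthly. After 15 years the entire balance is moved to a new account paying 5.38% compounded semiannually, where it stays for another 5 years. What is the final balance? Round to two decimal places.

After 15 years at 6%: 4,500 × 2.4540935622 ≈ 11,043.4210.
Then 5 years at 5.38%: 11,043.4210 × 1.3040118517 ≈ 14,400.7519.

£14,400.75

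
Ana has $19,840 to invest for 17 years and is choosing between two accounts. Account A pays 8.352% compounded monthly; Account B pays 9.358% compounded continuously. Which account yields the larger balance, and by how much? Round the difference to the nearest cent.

Account B, by $15,709.38

Account A growth factor: (1 + 0.00696)^204 ≈ 4.1161644221; balance ≈ 81,664.7021.
Account B growth factor: e^(0.09358·17) = e^1.59086 ≈ 4.9079679663; balance ≈ 97,374.0845.
Account B is larger by 15,709.3823.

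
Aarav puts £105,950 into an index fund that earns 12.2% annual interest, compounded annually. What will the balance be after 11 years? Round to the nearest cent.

£375,856.78

Growth factor = (1 + 0.122)^11 ≈ 3.54749201123.
A ≈ 105,950 × 3.54749201123 ≈ 375,856.7786.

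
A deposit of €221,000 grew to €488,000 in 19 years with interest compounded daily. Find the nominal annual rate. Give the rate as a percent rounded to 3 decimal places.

(1 + r/365)^6935 = 488,000/221,000 = 2.20814.
1 + r/365 = 2.20814^(1/6935) ≈ 1.000114, so r/365 ≈ 0.000114232.
r ≈ 365·0.000114232 = 4.16946%.

4.169%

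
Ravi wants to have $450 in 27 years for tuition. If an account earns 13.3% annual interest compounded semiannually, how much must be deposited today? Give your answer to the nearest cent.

$13.91

Growth factor = (1 + 0.0665)^54 ≈ 32.3509046.
P = 450/32.3509046 ≈ 13.9100.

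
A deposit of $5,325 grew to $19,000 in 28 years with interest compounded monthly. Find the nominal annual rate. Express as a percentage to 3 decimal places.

4.552%

The 336-period growth factor is 19,000/5,325 = 3.56808.
r/12 = 3.56808^(1/336) − 1 ≈ 0.00379297, so r ≈ 12·0.00379297 = 4.55156%.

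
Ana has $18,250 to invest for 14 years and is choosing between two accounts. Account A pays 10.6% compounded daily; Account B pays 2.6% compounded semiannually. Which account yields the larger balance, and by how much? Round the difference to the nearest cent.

Account A, by $54,273.67

A: (1 + 0.106/365)^5110 ≈ 4.4096025328, so 18,250 × 4.4096025328 ≈ 80,475.2462.
B: (1 + 0.013)^28 ≈ 1.4357025445, so 18,250 × 1.4357025445 ≈ 26,201.5714.
Difference ≈ 54,273.6748 in favor of A.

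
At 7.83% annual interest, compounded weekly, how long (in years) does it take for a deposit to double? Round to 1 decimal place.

8.9 years

(1 + 0.00150577)^(52t) = 2.
52t = ln 2 / ln(1 + 0.00150577) ≈ 0.69315/0.00150464 ≈ 460.6741.
t ≈ 8.8591.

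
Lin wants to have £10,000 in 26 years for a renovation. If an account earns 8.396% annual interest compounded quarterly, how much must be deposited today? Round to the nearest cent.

Growth factor = (1 + 0.02099)^104 ≈ 8.674307198.
P = 10,000/8.674307198 ≈ 1,152.8298.

£1,152.83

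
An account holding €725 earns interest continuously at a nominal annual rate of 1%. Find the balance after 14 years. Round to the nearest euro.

A = P·e^(rt) = 725·e^(0.01·14) = 725·e^0.14.
e^0.14 ≈ 1.1502738, so A ≈ 833.9485.

€834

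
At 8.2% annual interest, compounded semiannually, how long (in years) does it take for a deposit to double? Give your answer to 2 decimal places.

8.63 years

(1 + 0.041)^(2t) = 2.
2t = ln 2 / ln(1 + 0.041) ≈ 0.69315/0.0401818 ≈ 17.2503.
t ≈ 8.6251.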